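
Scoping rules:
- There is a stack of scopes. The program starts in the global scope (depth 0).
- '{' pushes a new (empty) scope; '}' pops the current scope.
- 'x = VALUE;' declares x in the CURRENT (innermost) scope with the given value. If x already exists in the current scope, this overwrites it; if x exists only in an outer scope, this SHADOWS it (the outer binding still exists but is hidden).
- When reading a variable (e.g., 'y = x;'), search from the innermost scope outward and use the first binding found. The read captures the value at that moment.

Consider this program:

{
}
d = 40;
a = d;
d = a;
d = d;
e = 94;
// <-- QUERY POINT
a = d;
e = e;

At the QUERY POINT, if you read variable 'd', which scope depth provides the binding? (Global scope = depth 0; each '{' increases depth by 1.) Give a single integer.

Answer: 0

Derivation:
Step 1: enter scope (depth=1)
Step 2: exit scope (depth=0)
Step 3: declare d=40 at depth 0
Step 4: declare a=(read d)=40 at depth 0
Step 5: declare d=(read a)=40 at depth 0
Step 6: declare d=(read d)=40 at depth 0
Step 7: declare e=94 at depth 0
Visible at query point: a=40 d=40 e=94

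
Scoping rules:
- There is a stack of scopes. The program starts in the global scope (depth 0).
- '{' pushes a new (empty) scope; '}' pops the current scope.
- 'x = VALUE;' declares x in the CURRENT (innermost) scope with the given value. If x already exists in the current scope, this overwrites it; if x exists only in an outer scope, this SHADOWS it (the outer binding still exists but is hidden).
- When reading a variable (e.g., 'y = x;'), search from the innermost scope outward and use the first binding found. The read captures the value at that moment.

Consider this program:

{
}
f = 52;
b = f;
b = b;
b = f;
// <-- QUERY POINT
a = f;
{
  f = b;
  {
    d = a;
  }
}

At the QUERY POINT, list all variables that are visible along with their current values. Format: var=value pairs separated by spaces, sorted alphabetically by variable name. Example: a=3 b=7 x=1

Answer: b=52 f=52

Derivation:
Step 1: enter scope (depth=1)
Step 2: exit scope (depth=0)
Step 3: declare f=52 at depth 0
Step 4: declare b=(read f)=52 at depth 0
Step 5: declare b=(read b)=52 at depth 0
Step 6: declare b=(read f)=52 at depth 0
Visible at query point: b=52 f=52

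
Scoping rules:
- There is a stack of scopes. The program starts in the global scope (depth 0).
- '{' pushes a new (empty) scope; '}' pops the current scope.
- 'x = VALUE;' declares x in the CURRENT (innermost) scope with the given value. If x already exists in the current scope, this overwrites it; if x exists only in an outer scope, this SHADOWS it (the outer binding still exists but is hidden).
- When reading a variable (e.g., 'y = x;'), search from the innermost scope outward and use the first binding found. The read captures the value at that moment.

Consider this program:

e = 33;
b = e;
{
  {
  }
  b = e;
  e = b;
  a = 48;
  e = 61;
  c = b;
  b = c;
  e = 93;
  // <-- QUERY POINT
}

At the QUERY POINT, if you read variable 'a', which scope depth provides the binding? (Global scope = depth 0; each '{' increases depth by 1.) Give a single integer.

Step 1: declare e=33 at depth 0
Step 2: declare b=(read e)=33 at depth 0
Step 3: enter scope (depth=1)
Step 4: enter scope (depth=2)
Step 5: exit scope (depth=1)
Step 6: declare b=(read e)=33 at depth 1
Step 7: declare e=(read b)=33 at depth 1
Step 8: declare a=48 at depth 1
Step 9: declare e=61 at depth 1
Step 10: declare c=(read b)=33 at depth 1
Step 11: declare b=(read c)=33 at depth 1
Step 12: declare e=93 at depth 1
Visible at query point: a=48 b=33 c=33 e=93

Answer: 1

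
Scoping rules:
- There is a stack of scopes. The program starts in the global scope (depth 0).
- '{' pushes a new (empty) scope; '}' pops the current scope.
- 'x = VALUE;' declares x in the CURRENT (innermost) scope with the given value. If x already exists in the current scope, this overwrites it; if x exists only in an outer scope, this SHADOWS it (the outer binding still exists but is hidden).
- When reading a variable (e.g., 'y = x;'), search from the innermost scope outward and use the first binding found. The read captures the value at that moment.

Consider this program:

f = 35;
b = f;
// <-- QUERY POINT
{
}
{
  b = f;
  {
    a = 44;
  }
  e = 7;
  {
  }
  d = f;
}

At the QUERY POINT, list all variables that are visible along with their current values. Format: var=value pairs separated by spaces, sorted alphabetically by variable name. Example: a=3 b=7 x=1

Step 1: declare f=35 at depth 0
Step 2: declare b=(read f)=35 at depth 0
Visible at query point: b=35 f=35

Answer: b=35 f=35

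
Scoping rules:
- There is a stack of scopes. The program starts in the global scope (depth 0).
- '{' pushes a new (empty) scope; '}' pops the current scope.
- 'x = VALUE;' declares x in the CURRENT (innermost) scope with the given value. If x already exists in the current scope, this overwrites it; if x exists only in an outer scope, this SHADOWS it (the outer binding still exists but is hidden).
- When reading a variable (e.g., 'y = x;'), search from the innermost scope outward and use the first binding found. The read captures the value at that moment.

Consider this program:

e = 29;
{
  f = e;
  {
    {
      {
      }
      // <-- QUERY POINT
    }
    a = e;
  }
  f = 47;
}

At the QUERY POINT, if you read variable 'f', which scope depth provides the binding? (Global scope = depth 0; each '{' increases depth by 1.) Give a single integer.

Step 1: declare e=29 at depth 0
Step 2: enter scope (depth=1)
Step 3: declare f=(read e)=29 at depth 1
Step 4: enter scope (depth=2)
Step 5: enter scope (depth=3)
Step 6: enter scope (depth=4)
Step 7: exit scope (depth=3)
Visible at query point: e=29 f=29

Answer: 1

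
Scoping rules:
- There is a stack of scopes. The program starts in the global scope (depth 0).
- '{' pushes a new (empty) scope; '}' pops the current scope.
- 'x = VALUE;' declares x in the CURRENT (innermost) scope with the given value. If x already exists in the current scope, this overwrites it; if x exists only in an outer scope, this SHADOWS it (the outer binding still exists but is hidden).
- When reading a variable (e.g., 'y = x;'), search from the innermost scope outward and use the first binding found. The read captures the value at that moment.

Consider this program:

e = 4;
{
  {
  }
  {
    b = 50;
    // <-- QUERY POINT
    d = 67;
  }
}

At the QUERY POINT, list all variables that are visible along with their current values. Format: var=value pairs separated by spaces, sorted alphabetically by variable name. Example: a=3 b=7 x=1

Step 1: declare e=4 at depth 0
Step 2: enter scope (depth=1)
Step 3: enter scope (depth=2)
Step 4: exit scope (depth=1)
Step 5: enter scope (depth=2)
Step 6: declare b=50 at depth 2
Visible at query point: b=50 e=4

Answer: b=50 e=4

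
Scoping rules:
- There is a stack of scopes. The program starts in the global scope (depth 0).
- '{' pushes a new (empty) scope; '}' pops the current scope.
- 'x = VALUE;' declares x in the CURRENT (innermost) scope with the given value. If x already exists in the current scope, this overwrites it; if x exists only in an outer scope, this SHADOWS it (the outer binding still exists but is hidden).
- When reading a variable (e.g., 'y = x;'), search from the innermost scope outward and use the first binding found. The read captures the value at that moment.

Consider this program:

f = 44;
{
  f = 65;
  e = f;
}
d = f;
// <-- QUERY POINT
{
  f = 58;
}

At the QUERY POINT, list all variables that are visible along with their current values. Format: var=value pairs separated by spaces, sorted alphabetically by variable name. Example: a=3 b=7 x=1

Answer: d=44 f=44

Derivation:
Step 1: declare f=44 at depth 0
Step 2: enter scope (depth=1)
Step 3: declare f=65 at depth 1
Step 4: declare e=(read f)=65 at depth 1
Step 5: exit scope (depth=0)
Step 6: declare d=(read f)=44 at depth 0
Visible at query point: d=44 f=44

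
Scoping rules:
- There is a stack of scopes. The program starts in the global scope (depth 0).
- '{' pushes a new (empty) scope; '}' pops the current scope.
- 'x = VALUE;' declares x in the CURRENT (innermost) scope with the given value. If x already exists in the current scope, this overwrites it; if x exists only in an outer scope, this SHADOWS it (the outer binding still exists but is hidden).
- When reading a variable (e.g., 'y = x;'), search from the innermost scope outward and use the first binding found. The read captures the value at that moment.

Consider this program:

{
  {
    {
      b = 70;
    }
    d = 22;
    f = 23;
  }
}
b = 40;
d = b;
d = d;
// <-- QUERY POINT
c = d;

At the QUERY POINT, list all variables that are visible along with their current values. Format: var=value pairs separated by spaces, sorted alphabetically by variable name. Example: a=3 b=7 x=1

Answer: b=40 d=40

Derivation:
Step 1: enter scope (depth=1)
Step 2: enter scope (depth=2)
Step 3: enter scope (depth=3)
Step 4: declare b=70 at depth 3
Step 5: exit scope (depth=2)
Step 6: declare d=22 at depth 2
Step 7: declare f=23 at depth 2
Step 8: exit scope (depth=1)
Step 9: exit scope (depth=0)
Step 10: declare b=40 at depth 0
Step 11: declare d=(read b)=40 at depth 0
Step 12: declare d=(read d)=40 at depth 0
Visible at query point: b=40 d=40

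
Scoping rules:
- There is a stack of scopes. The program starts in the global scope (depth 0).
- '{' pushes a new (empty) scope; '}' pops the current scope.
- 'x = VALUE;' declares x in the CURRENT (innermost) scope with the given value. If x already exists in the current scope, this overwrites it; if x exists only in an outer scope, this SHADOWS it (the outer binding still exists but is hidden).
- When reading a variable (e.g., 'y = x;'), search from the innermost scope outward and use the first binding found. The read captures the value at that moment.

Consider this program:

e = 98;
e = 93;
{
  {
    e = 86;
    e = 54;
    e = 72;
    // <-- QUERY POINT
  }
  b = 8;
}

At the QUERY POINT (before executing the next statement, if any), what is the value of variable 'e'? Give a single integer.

Step 1: declare e=98 at depth 0
Step 2: declare e=93 at depth 0
Step 3: enter scope (depth=1)
Step 4: enter scope (depth=2)
Step 5: declare e=86 at depth 2
Step 6: declare e=54 at depth 2
Step 7: declare e=72 at depth 2
Visible at query point: e=72

Answer: 72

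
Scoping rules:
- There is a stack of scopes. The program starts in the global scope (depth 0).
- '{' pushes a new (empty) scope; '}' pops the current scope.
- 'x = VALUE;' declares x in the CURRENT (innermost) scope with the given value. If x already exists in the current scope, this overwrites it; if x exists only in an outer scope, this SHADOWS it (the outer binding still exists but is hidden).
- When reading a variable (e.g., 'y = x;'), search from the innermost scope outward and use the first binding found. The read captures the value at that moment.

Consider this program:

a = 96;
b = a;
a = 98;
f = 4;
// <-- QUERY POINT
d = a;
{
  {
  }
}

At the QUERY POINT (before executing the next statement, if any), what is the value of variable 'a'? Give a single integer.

Answer: 98

Derivation:
Step 1: declare a=96 at depth 0
Step 2: declare b=(read a)=96 at depth 0
Step 3: declare a=98 at depth 0
Step 4: declare f=4 at depth 0
Visible at query point: a=98 b=96 f=4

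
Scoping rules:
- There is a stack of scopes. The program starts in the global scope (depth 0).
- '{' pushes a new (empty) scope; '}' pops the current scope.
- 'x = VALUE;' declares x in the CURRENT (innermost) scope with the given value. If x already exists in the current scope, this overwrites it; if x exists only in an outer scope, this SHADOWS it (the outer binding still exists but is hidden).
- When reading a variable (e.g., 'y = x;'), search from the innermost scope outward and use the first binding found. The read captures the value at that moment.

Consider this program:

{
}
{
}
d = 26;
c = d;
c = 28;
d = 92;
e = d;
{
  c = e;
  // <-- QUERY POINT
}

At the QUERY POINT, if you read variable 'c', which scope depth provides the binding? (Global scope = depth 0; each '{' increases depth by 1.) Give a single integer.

Answer: 1

Derivation:
Step 1: enter scope (depth=1)
Step 2: exit scope (depth=0)
Step 3: enter scope (depth=1)
Step 4: exit scope (depth=0)
Step 5: declare d=26 at depth 0
Step 6: declare c=(read d)=26 at depth 0
Step 7: declare c=28 at depth 0
Step 8: declare d=92 at depth 0
Step 9: declare e=(read d)=92 at depth 0
Step 10: enter scope (depth=1)
Step 11: declare c=(read e)=92 at depth 1
Visible at query point: c=92 d=92 e=92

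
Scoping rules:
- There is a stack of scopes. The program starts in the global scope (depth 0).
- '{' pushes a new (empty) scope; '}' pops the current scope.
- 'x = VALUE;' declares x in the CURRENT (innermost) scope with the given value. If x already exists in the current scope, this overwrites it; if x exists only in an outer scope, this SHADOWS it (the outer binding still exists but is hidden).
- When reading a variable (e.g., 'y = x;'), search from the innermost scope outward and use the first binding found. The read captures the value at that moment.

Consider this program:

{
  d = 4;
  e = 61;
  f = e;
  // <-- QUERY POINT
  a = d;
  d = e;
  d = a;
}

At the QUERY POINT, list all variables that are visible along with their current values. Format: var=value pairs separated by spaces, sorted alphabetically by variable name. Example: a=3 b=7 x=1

Step 1: enter scope (depth=1)
Step 2: declare d=4 at depth 1
Step 3: declare e=61 at depth 1
Step 4: declare f=(read e)=61 at depth 1
Visible at query point: d=4 e=61 f=61

Answer: d=4 e=61 f=61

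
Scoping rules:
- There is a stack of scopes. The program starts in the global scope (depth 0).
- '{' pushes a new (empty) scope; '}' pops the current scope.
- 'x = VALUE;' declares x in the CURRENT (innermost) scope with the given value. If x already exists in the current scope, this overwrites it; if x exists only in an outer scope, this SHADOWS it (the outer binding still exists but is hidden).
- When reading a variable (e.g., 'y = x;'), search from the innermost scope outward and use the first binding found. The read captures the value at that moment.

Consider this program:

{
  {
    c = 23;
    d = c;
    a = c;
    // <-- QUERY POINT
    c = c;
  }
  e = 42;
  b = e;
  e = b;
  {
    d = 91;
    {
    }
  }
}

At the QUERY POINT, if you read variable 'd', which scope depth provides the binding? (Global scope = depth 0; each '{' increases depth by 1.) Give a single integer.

Step 1: enter scope (depth=1)
Step 2: enter scope (depth=2)
Step 3: declare c=23 at depth 2
Step 4: declare d=(read c)=23 at depth 2
Step 5: declare a=(read c)=23 at depth 2
Visible at query point: a=23 c=23 d=23

Answer: 2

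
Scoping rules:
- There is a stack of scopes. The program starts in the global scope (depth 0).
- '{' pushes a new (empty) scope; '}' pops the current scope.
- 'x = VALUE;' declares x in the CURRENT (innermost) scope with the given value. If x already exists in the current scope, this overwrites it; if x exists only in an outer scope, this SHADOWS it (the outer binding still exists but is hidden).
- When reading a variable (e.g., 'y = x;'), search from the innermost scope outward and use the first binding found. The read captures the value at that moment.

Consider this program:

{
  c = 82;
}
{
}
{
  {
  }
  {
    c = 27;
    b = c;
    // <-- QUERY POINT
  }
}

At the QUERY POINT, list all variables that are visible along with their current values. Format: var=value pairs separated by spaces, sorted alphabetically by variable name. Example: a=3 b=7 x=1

Answer: b=27 c=27

Derivation:
Step 1: enter scope (depth=1)
Step 2: declare c=82 at depth 1
Step 3: exit scope (depth=0)
Step 4: enter scope (depth=1)
Step 5: exit scope (depth=0)
Step 6: enter scope (depth=1)
Step 7: enter scope (depth=2)
Step 8: exit scope (depth=1)
Step 9: enter scope (depth=2)
Step 10: declare c=27 at depth 2
Step 11: declare b=(read c)=27 at depth 2
Visible at query point: b=27 c=27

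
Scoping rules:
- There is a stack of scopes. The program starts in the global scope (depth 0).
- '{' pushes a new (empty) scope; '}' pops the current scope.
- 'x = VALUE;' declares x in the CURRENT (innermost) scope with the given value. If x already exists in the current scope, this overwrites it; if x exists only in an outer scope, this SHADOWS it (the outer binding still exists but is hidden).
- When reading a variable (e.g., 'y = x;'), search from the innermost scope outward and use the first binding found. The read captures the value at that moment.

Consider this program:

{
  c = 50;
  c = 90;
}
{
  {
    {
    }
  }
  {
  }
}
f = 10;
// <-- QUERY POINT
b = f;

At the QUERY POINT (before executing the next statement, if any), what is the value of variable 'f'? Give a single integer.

Step 1: enter scope (depth=1)
Step 2: declare c=50 at depth 1
Step 3: declare c=90 at depth 1
Step 4: exit scope (depth=0)
Step 5: enter scope (depth=1)
Step 6: enter scope (depth=2)
Step 7: enter scope (depth=3)
Step 8: exit scope (depth=2)
Step 9: exit scope (depth=1)
Step 10: enter scope (depth=2)
Step 11: exit scope (depth=1)
Step 12: exit scope (depth=0)
Step 13: declare f=10 at depth 0
Visible at query point: f=10

Answer: 10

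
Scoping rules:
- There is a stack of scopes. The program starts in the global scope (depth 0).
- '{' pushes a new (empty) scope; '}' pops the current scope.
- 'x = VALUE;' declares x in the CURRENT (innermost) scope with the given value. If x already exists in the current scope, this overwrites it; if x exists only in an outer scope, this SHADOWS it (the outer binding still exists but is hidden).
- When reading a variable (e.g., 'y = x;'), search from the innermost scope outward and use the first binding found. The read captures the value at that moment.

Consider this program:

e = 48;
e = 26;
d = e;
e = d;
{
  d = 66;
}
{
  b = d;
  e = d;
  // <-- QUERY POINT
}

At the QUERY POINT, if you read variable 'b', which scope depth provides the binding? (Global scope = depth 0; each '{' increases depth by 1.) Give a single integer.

Answer: 1

Derivation:
Step 1: declare e=48 at depth 0
Step 2: declare e=26 at depth 0
Step 3: declare d=(read e)=26 at depth 0
Step 4: declare e=(read d)=26 at depth 0
Step 5: enter scope (depth=1)
Step 6: declare d=66 at depth 1
Step 7: exit scope (depth=0)
Step 8: enter scope (depth=1)
Step 9: declare b=(read d)=26 at depth 1
Step 10: declare e=(read d)=26 at depth 1
Visible at query point: b=26 d=26 e=26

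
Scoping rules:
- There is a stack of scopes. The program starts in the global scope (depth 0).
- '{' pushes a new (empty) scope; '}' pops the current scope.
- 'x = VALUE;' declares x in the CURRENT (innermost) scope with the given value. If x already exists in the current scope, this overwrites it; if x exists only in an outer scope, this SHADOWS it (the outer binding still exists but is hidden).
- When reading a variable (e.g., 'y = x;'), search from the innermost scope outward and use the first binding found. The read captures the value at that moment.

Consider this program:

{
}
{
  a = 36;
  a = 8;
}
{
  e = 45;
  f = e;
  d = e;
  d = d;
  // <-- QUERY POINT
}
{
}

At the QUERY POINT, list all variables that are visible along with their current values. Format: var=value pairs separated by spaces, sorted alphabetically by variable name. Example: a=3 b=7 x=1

Answer: d=45 e=45 f=45

Derivation:
Step 1: enter scope (depth=1)
Step 2: exit scope (depth=0)
Step 3: enter scope (depth=1)
Step 4: declare a=36 at depth 1
Step 5: declare a=8 at depth 1
Step 6: exit scope (depth=0)
Step 7: enter scope (depth=1)
Step 8: declare e=45 at depth 1
Step 9: declare f=(read e)=45 at depth 1
Step 10: declare d=(read e)=45 at depth 1
Step 11: declare d=(read d)=45 at depth 1
Visible at query point: d=45 e=45 f=45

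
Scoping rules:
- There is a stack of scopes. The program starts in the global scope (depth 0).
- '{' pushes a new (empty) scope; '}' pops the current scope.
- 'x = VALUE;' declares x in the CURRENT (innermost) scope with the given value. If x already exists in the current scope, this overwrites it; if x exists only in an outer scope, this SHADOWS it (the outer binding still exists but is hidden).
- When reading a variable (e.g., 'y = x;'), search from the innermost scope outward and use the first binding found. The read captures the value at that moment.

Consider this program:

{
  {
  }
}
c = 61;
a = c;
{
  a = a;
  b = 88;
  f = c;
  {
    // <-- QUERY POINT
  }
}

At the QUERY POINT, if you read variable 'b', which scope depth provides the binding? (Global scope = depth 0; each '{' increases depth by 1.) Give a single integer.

Step 1: enter scope (depth=1)
Step 2: enter scope (depth=2)
Step 3: exit scope (depth=1)
Step 4: exit scope (depth=0)
Step 5: declare c=61 at depth 0
Step 6: declare a=(read c)=61 at depth 0
Step 7: enter scope (depth=1)
Step 8: declare a=(read a)=61 at depth 1
Step 9: declare b=88 at depth 1
Step 10: declare f=(read c)=61 at depth 1
Step 11: enter scope (depth=2)
Visible at query point: a=61 b=88 c=61 f=61

Answer: 1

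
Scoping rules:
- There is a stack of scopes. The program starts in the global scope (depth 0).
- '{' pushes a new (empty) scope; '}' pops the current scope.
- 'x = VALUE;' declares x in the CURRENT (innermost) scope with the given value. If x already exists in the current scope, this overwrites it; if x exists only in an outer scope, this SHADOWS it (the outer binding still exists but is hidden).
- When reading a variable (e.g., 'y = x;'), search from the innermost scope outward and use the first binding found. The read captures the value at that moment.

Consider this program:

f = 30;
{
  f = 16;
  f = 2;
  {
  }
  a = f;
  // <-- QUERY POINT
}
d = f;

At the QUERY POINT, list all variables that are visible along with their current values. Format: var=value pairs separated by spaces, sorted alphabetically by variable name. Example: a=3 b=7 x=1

Answer: a=2 f=2

Derivation:
Step 1: declare f=30 at depth 0
Step 2: enter scope (depth=1)
Step 3: declare f=16 at depth 1
Step 4: declare f=2 at depth 1
Step 5: enter scope (depth=2)
Step 6: exit scope (depth=1)
Step 7: declare a=(read f)=2 at depth 1
Visible at query point: a=2 f=2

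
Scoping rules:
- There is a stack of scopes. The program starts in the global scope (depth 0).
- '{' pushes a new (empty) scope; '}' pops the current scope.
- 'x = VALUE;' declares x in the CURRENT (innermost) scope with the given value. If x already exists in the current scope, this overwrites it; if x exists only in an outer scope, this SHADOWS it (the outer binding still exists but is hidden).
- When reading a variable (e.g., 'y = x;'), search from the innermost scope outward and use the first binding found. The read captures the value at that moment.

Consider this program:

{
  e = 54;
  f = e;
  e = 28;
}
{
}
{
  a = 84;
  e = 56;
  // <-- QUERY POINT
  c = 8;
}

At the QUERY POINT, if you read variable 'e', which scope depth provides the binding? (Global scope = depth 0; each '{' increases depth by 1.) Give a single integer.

Step 1: enter scope (depth=1)
Step 2: declare e=54 at depth 1
Step 3: declare f=(read e)=54 at depth 1
Step 4: declare e=28 at depth 1
Step 5: exit scope (depth=0)
Step 6: enter scope (depth=1)
Step 7: exit scope (depth=0)
Step 8: enter scope (depth=1)
Step 9: declare a=84 at depth 1
Step 10: declare e=56 at depth 1
Visible at query point: a=84 e=56

Answer: 1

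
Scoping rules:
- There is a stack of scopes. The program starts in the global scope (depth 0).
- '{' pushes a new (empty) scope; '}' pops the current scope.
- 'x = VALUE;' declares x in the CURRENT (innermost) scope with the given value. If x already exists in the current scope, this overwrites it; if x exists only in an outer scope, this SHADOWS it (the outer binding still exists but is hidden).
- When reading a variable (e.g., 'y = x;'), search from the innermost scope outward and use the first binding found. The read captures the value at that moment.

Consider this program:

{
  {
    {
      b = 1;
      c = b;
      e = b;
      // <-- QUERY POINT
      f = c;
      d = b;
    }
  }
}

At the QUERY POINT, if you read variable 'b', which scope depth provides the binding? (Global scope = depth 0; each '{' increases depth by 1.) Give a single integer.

Answer: 3

Derivation:
Step 1: enter scope (depth=1)
Step 2: enter scope (depth=2)
Step 3: enter scope (depth=3)
Step 4: declare b=1 at depth 3
Step 5: declare c=(read b)=1 at depth 3
Step 6: declare e=(read b)=1 at depth 3
Visible at query point: b=1 c=1 e=1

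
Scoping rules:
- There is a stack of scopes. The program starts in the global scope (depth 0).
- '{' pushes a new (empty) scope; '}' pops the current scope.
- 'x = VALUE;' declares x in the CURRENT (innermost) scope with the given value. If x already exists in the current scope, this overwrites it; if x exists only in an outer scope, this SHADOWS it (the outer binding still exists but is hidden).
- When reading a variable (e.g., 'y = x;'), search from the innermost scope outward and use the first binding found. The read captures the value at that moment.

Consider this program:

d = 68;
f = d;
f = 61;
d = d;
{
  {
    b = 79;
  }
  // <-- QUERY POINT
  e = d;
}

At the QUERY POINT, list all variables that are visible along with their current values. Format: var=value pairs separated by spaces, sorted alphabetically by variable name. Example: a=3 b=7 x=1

Answer: d=68 f=61

Derivation:
Step 1: declare d=68 at depth 0
Step 2: declare f=(read d)=68 at depth 0
Step 3: declare f=61 at depth 0
Step 4: declare d=(read d)=68 at depth 0
Step 5: enter scope (depth=1)
Step 6: enter scope (depth=2)
Step 7: declare b=79 at depth 2
Step 8: exit scope (depth=1)
Visible at query point: d=68 f=61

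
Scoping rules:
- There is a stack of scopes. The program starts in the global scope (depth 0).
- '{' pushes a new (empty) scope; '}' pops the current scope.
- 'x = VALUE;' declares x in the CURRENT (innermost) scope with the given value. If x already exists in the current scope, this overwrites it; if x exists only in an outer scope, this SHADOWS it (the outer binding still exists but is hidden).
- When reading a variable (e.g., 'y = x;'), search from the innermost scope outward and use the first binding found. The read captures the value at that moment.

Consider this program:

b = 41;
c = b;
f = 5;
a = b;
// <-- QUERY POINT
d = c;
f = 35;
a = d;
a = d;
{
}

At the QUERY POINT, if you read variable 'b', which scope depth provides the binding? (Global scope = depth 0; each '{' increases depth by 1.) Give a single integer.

Answer: 0

Derivation:
Step 1: declare b=41 at depth 0
Step 2: declare c=(read b)=41 at depth 0
Step 3: declare f=5 at depth 0
Step 4: declare a=(read b)=41 at depth 0
Visible at query point: a=41 b=41 c=41 f=5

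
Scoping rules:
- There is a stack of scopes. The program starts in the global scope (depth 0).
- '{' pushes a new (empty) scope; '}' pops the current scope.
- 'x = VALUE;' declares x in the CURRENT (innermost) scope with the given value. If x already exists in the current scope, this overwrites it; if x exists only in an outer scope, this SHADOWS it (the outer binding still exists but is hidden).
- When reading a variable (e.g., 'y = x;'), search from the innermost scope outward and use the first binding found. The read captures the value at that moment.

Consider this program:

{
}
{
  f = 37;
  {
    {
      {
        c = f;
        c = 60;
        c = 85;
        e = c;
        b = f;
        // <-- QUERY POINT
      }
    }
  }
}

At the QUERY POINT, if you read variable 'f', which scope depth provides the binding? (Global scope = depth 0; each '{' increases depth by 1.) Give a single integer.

Answer: 1

Derivation:
Step 1: enter scope (depth=1)
Step 2: exit scope (depth=0)
Step 3: enter scope (depth=1)
Step 4: declare f=37 at depth 1
Step 5: enter scope (depth=2)
Step 6: enter scope (depth=3)
Step 7: enter scope (depth=4)
Step 8: declare c=(read f)=37 at depth 4
Step 9: declare c=60 at depth 4
Step 10: declare c=85 at depth 4
Step 11: declare e=(read c)=85 at depth 4
Step 12: declare b=(read f)=37 at depth 4
Visible at query point: b=37 c=85 e=85 f=37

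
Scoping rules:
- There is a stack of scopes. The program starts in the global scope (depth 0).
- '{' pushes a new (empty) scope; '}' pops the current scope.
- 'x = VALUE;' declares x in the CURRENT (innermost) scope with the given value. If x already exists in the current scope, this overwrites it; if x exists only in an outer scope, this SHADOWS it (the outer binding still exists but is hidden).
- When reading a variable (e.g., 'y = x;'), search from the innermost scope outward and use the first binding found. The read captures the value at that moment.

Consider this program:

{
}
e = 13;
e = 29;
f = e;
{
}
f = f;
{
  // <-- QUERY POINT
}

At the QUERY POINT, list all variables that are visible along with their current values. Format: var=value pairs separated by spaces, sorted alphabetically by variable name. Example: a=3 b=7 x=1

Step 1: enter scope (depth=1)
Step 2: exit scope (depth=0)
Step 3: declare e=13 at depth 0
Step 4: declare e=29 at depth 0
Step 5: declare f=(read e)=29 at depth 0
Step 6: enter scope (depth=1)
Step 7: exit scope (depth=0)
Step 8: declare f=(read f)=29 at depth 0
Step 9: enter scope (depth=1)
Visible at query point: e=29 f=29

Answer: e=29 f=29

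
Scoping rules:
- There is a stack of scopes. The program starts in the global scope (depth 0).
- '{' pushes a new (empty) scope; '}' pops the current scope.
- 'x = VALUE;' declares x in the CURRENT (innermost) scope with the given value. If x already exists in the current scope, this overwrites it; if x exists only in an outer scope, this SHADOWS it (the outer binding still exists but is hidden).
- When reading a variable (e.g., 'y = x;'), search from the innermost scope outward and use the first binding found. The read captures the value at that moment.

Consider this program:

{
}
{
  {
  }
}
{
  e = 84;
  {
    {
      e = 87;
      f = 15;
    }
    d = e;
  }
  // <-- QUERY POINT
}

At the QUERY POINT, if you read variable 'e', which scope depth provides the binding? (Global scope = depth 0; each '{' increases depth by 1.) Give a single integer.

Answer: 1

Derivation:
Step 1: enter scope (depth=1)
Step 2: exit scope (depth=0)
Step 3: enter scope (depth=1)
Step 4: enter scope (depth=2)
Step 5: exit scope (depth=1)
Step 6: exit scope (depth=0)
Step 7: enter scope (depth=1)
Step 8: declare e=84 at depth 1
Step 9: enter scope (depth=2)
Step 10: enter scope (depth=3)
Step 11: declare e=87 at depth 3
Step 12: declare f=15 at depth 3
Step 13: exit scope (depth=2)
Step 14: declare d=(read e)=84 at depth 2
Step 15: exit scope (depth=1)
Visible at query point: e=84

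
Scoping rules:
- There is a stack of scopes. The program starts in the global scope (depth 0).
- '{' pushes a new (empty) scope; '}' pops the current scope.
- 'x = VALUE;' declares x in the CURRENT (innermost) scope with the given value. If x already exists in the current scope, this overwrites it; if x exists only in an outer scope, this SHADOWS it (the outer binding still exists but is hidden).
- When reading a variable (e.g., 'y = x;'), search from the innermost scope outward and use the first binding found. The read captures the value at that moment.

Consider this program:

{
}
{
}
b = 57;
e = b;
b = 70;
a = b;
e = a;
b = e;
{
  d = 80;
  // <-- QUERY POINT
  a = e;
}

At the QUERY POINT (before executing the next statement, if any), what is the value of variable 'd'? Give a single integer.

Answer: 80

Derivation:
Step 1: enter scope (depth=1)
Step 2: exit scope (depth=0)
Step 3: enter scope (depth=1)
Step 4: exit scope (depth=0)
Step 5: declare b=57 at depth 0
Step 6: declare e=(read b)=57 at depth 0
Step 7: declare b=70 at depth 0
Step 8: declare a=(read b)=70 at depth 0
Step 9: declare e=(read a)=70 at depth 0
Step 10: declare b=(read e)=70 at depth 0
Step 11: enter scope (depth=1)
Step 12: declare d=80 at depth 1
Visible at query point: a=70 b=70 d=80 e=70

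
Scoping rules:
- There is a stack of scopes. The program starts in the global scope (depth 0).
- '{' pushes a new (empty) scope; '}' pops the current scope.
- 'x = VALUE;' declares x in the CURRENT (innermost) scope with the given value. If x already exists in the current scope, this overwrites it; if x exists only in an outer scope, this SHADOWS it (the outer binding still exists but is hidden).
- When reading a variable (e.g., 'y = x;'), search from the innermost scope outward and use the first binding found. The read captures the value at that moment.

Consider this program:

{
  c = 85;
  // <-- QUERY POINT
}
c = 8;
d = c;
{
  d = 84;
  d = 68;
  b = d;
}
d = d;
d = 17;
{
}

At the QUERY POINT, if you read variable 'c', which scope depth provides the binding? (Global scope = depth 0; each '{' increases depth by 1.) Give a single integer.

Step 1: enter scope (depth=1)
Step 2: declare c=85 at depth 1
Visible at query point: c=85

Answer: 1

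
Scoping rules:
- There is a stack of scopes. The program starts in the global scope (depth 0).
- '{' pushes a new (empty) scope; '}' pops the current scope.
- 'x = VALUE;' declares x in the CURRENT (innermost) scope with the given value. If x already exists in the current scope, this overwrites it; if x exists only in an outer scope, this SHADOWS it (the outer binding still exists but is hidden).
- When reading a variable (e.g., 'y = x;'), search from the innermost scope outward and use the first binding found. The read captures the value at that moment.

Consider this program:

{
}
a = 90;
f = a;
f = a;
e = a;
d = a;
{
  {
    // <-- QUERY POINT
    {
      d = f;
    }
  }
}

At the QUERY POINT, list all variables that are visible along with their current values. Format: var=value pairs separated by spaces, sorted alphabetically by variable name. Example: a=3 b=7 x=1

Step 1: enter scope (depth=1)
Step 2: exit scope (depth=0)
Step 3: declare a=90 at depth 0
Step 4: declare f=(read a)=90 at depth 0
Step 5: declare f=(read a)=90 at depth 0
Step 6: declare e=(read a)=90 at depth 0
Step 7: declare d=(read a)=90 at depth 0
Step 8: enter scope (depth=1)
Step 9: enter scope (depth=2)
Visible at query point: a=90 d=90 e=90 f=90

Answer: a=90 d=90 e=90 f=90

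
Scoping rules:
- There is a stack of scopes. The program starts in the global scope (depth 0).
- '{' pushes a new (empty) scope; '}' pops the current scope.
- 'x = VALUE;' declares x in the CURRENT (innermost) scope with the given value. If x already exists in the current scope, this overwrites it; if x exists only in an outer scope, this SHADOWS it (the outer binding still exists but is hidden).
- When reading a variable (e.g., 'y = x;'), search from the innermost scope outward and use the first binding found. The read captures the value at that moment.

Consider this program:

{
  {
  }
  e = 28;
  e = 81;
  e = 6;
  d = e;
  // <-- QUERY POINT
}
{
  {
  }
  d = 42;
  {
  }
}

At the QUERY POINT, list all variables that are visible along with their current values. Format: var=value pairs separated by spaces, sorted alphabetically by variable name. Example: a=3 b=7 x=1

Step 1: enter scope (depth=1)
Step 2: enter scope (depth=2)
Step 3: exit scope (depth=1)
Step 4: declare e=28 at depth 1
Step 5: declare e=81 at depth 1
Step 6: declare e=6 at depth 1
Step 7: declare d=(read e)=6 at depth 1
Visible at query point: d=6 e=6

Answer: d=6 e=6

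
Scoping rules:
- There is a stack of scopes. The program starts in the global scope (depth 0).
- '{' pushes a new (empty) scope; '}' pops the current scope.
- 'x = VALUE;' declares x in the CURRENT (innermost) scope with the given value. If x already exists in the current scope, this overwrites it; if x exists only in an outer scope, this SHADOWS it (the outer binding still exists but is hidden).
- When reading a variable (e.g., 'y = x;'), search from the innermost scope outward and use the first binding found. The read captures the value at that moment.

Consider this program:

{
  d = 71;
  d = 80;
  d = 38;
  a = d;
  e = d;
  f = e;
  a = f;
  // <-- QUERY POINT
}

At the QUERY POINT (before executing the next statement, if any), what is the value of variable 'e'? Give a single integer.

Answer: 38

Derivation:
Step 1: enter scope (depth=1)
Step 2: declare d=71 at depth 1
Step 3: declare d=80 at depth 1
Step 4: declare d=38 at depth 1
Step 5: declare a=(read d)=38 at depth 1
Step 6: declare e=(read d)=38 at depth 1
Step 7: declare f=(read e)=38 at depth 1
Step 8: declare a=(read f)=38 at depth 1
Visible at query point: a=38 d=38 e=38 f=38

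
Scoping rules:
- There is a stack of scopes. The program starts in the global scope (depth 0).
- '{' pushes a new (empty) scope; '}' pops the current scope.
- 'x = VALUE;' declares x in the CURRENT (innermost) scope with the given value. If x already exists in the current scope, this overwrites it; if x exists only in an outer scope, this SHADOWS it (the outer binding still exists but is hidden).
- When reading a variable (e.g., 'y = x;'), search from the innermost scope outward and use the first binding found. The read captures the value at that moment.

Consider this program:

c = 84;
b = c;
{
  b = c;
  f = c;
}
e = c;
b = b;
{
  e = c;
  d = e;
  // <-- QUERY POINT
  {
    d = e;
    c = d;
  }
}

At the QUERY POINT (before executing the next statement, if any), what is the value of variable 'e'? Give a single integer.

Step 1: declare c=84 at depth 0
Step 2: declare b=(read c)=84 at depth 0
Step 3: enter scope (depth=1)
Step 4: declare b=(read c)=84 at depth 1
Step 5: declare f=(read c)=84 at depth 1
Step 6: exit scope (depth=0)
Step 7: declare e=(read c)=84 at depth 0
Step 8: declare b=(read b)=84 at depth 0
Step 9: enter scope (depth=1)
Step 10: declare e=(read c)=84 at depth 1
Step 11: declare d=(read e)=84 at depth 1
Visible at query point: b=84 c=84 d=84 e=84

Answer: 84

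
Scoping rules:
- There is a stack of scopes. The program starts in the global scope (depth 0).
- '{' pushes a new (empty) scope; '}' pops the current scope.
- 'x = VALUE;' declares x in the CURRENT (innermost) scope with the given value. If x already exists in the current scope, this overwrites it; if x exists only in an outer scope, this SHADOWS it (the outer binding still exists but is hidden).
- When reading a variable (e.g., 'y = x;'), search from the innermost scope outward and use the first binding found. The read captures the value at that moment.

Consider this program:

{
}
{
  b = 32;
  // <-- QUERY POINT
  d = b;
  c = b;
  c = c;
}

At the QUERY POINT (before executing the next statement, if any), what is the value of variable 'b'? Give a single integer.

Answer: 32

Derivation:
Step 1: enter scope (depth=1)
Step 2: exit scope (depth=0)
Step 3: enter scope (depth=1)
Step 4: declare b=32 at depth 1
Visible at query point: b=32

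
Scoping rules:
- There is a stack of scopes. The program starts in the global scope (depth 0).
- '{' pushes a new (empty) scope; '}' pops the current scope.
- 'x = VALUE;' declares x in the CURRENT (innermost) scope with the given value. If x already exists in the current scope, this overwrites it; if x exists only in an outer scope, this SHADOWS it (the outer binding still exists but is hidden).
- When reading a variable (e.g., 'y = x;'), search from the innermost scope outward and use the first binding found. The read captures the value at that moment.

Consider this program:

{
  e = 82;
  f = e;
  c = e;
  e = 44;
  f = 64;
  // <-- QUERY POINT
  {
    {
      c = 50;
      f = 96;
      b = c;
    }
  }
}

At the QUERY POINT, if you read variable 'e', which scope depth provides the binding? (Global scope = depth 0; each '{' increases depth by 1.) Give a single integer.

Answer: 1

Derivation:
Step 1: enter scope (depth=1)
Step 2: declare e=82 at depth 1
Step 3: declare f=(read e)=82 at depth 1
Step 4: declare c=(read e)=82 at depth 1
Step 5: declare e=44 at depth 1
Step 6: declare f=64 at depth 1
Visible at query point: c=82 e=44 f=64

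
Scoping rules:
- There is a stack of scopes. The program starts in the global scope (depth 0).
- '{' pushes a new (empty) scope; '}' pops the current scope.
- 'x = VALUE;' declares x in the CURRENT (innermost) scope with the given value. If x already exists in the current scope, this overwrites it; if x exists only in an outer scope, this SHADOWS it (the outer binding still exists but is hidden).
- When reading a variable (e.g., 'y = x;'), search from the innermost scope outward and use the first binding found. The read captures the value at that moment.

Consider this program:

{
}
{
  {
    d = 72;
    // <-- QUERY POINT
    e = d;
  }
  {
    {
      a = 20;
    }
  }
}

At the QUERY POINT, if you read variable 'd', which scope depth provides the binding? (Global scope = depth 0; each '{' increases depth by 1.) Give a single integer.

Answer: 2

Derivation:
Step 1: enter scope (depth=1)
Step 2: exit scope (depth=0)
Step 3: enter scope (depth=1)
Step 4: enter scope (depth=2)
Step 5: declare d=72 at depth 2
Visible at query point: d=72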